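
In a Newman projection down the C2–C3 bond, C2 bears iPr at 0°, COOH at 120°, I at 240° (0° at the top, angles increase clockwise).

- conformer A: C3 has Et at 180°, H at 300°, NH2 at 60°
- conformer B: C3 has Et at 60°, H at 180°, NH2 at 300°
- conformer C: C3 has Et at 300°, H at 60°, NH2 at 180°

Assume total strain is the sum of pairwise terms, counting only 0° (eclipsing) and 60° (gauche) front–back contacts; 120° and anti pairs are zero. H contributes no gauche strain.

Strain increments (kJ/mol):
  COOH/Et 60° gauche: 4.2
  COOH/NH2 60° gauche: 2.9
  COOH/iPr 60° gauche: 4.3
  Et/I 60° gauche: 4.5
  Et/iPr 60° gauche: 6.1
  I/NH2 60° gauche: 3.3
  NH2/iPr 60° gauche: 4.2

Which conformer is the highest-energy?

B

A (staggered): iPr–NH2 gauche, COOH–Et gauche, COOH–NH2 gauche, I–Et gauche; 4.2 + 4.2 + 2.9 + 4.5 = 15.8 kJ/mol.
B (staggered): iPr–Et gauche, iPr–NH2 gauche, COOH–Et gauche, I–NH2 gauche; 6.1 + 4.2 + 4.2 + 3.3 = 17.8 kJ/mol.
C (staggered): iPr–Et gauche, COOH–NH2 gauche, I–Et gauche, I–NH2 gauche; 6.1 + 2.9 + 4.5 + 3.3 = 16.8 kJ/mol.
B has the highest total (17.8 kJ/mol).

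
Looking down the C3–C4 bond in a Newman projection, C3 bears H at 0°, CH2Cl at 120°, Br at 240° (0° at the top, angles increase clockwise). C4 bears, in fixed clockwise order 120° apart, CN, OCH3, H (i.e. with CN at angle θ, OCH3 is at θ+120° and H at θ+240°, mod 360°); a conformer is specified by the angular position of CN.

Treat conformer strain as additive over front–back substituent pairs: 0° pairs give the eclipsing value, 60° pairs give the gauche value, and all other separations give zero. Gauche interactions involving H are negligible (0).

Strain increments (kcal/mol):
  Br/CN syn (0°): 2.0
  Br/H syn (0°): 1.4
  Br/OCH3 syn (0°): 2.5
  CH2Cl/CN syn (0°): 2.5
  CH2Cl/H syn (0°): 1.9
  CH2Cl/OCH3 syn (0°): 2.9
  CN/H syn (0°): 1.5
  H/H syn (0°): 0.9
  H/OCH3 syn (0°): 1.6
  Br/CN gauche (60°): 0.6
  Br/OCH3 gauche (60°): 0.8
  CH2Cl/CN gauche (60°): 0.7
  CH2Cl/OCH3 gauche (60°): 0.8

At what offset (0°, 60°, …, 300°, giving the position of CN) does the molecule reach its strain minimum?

CN at 0° (eclipsed): H–CN eclipsed, CH2Cl–OCH3 eclipsed, Br–H eclipsed; 1.5 + 2.9 + 1.4 = 5.8 kcal/mol.
CN at 60° (staggered): CH2Cl–CN gauche, CH2Cl–OCH3 gauche, Br–OCH3 gauche; 0.7 + 0.8 + 0.8 = 2.3 kcal/mol.
CN at 120° (eclipsed): H–H eclipsed, CH2Cl–CN eclipsed, Br–OCH3 eclipsed; 0.9 + 2.5 + 2.5 = 5.9 kcal/mol.
CN at 180° (staggered): CH2Cl–CN gauche, Br–CN gauche, Br–OCH3 gauche; 0.7 + 0.6 + 0.8 = 2.1 kcal/mol.
CN at 240° (eclipsed): H–OCH3 eclipsed, CH2Cl–H eclipsed, Br–CN eclipsed; 1.6 + 1.9 + 2.0 = 5.5 kcal/mol.
CN at 300° (staggered): CH2Cl–OCH3 gauche, Br–CN gauche; 0.8 + 0.6 = 1.4 kcal/mol.
The minimum (1.4 kcal/mol) occurs with CN at 300°.

300°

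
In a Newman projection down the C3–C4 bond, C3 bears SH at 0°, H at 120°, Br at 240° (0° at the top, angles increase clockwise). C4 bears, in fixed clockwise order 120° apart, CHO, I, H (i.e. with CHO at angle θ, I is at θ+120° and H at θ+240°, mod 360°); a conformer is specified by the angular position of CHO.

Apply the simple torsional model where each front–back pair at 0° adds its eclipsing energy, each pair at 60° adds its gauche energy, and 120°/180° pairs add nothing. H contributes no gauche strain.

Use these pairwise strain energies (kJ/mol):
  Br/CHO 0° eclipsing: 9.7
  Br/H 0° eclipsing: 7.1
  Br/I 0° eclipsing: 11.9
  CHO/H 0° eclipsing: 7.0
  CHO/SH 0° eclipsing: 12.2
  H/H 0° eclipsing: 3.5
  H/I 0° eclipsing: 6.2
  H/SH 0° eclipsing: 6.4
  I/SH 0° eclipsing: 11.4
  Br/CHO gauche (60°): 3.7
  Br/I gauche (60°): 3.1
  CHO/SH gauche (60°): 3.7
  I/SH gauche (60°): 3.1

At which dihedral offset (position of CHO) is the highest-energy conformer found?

0°

CHO at 0° is eclipsed. SH at 0° is eclipsed with CHO at 0° (12.2); H at 120° is eclipsed with I at 120° (6.2); Br at 240° is eclipsed with H at 240° (7.1). Total 25.5 kJ/mol.
CHO at 60° is staggered. SH at 0° is gauche with CHO at 60° (3.7); Br at 240° is gauche with I at 180° (3.1). Total 6.8 kJ/mol.
CHO at 120° is eclipsed. SH at 0° is eclipsed with H at 0° (6.4); H at 120° is eclipsed with CHO at 120° (7.0); Br at 240° is eclipsed with I at 240° (11.9). Total 25.3 kJ/mol.
CHO at 180° is staggered. SH at 0° is gauche with I at 300° (3.1); Br at 240° is gauche with CHO at 180° (3.7); Br at 240° is gauche with I at 300° (3.1). Total 9.9 kJ/mol.
CHO at 240° is eclipsed. SH at 0° is eclipsed with I at 0° (11.4); H at 120° is eclipsed with H at 120° (3.5); Br at 240° is eclipsed with CHO at 240° (9.7). Total 24.6 kJ/mol.
CHO at 300° is staggered. SH at 0° is gauche with CHO at 300° (3.7); SH at 0° is gauche with I at 60° (3.1); Br at 240° is gauche with CHO at 300° (3.7). Total 10.5 kJ/mol.
The maximum (25.5 kJ/mol) occurs with CHO at 0°.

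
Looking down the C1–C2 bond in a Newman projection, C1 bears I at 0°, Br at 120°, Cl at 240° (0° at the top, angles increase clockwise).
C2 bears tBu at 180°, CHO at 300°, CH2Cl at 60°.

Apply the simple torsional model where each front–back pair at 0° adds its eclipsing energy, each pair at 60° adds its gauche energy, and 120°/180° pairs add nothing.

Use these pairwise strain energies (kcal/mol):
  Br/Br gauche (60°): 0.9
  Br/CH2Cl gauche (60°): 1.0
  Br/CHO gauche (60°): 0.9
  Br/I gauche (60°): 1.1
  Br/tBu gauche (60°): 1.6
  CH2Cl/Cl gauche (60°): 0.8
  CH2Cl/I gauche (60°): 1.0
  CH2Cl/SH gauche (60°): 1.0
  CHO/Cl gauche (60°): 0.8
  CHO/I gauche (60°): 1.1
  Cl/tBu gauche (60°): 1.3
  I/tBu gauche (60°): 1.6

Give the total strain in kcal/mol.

This conformer (staggered): I–CHO gauche, I–CH2Cl gauche, Br–tBu gauche, Br–CH2Cl gauche, Cl–tBu gauche, Cl–CHO gauche; 1.1 + 1.0 + 1.6 + 1.0 + 1.3 + 0.8 = 6.8 kcal/mol.

6.8 kcal/mol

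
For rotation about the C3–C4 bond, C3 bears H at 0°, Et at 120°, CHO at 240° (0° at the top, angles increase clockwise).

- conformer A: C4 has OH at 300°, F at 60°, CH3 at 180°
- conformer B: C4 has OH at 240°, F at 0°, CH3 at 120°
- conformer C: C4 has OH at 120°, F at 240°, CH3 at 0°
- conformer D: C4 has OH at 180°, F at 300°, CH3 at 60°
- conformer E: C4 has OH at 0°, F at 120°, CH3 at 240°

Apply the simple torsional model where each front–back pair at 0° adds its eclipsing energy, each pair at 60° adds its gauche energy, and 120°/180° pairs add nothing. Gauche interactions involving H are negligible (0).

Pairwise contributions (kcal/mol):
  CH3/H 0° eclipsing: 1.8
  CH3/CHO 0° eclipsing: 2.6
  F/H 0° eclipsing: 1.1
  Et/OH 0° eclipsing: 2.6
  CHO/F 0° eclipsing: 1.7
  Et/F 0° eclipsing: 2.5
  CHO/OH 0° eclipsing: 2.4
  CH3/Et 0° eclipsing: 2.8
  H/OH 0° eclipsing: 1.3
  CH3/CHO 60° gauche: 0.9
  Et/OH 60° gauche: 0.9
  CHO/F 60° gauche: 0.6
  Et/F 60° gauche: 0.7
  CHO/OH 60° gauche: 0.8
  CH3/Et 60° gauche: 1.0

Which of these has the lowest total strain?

A is staggered. Et at 120° is gauche with F at 60° (0.7); Et at 120° is gauche with CH3 at 180° (1.0); CHO at 240° is gauche with OH at 300° (0.8); CHO at 240° is gauche with CH3 at 180° (0.9). Total 3.4 kcal/mol.
B is eclipsed. H at 0° is eclipsed with F at 0° (1.1); Et at 120° is eclipsed with CH3 at 120° (2.8); CHO at 240° is eclipsed with OH at 240° (2.4). Total 6.3 kcal/mol.
C is eclipsed. H at 0° is eclipsed with CH3 at 0° (1.8); Et at 120° is eclipsed with OH at 120° (2.6); CHO at 240° is eclipsed with F at 240° (1.7). Total 6.1 kcal/mol.
D is staggered. Et at 120° is gauche with OH at 180° (0.9); Et at 120° is gauche with CH3 at 60° (1.0); CHO at 240° is gauche with OH at 180° (0.8); CHO at 240° is gauche with F at 300° (0.6). Total 3.3 kcal/mol.
E is eclipsed. H at 0° is eclipsed with OH at 0° (1.3); Et at 120° is eclipsed with F at 120° (2.5); CHO at 240° is eclipsed with CH3 at 240° (2.6). Total 6.4 kcal/mol.
D has the lowest total (3.3 kcal/mol).

D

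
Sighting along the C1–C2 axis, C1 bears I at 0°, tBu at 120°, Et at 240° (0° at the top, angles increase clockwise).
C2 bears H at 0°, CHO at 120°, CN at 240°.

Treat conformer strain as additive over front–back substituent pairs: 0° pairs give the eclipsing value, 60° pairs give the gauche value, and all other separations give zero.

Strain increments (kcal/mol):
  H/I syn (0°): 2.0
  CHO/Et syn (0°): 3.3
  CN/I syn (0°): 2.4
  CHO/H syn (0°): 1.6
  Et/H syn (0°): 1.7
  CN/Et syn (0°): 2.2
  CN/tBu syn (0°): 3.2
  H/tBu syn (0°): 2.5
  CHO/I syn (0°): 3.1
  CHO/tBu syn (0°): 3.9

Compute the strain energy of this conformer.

This conformer (eclipsed): I–H eclipsed, tBu–CHO eclipsed, Et–CN eclipsed; 2.0 + 3.9 + 2.2 = 8.1 kcal/mol.

8.1 kcal/mol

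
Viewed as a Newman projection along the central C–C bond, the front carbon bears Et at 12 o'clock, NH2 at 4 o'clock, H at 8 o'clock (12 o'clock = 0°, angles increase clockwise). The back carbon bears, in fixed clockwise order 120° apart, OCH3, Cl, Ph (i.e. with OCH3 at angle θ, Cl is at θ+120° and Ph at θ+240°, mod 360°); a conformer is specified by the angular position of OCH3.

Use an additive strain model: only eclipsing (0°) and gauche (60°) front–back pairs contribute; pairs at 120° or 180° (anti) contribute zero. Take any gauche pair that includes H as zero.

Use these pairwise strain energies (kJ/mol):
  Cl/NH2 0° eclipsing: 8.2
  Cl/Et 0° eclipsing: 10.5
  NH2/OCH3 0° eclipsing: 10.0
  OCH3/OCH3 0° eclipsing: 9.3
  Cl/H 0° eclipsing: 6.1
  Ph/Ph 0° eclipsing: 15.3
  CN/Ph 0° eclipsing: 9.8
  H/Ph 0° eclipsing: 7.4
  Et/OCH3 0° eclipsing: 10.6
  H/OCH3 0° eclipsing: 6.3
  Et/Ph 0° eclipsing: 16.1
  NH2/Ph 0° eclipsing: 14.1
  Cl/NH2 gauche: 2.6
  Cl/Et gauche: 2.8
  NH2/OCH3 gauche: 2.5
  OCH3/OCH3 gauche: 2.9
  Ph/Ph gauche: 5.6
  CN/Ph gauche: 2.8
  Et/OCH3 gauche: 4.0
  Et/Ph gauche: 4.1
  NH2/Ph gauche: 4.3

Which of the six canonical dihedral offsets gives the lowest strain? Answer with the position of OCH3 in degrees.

OCH3 at 0° (eclipsed): Et(0°)/OCH3(0°) eclipsed 10.6; NH2(120°)/Cl(120°) eclipsed 8.2; H(240°)/Ph(240°) eclipsed 7.4 → 26.2 kJ/mol.
OCH3 at 60° (staggered): Et(0°)/OCH3(60°) gauche 4.0; Et(0°)/Ph(300°) gauche 4.1; NH2(120°)/OCH3(60°) gauche 2.5; NH2(120°)/Cl(180°) gauche 2.6 → 13.2 kJ/mol.
OCH3 at 120° (eclipsed): Et(0°)/Ph(0°) eclipsed 16.1; NH2(120°)/OCH3(120°) eclipsed 10.0; H(240°)/Cl(240°) eclipsed 6.1 → 32.2 kJ/mol.
OCH3 at 180° (staggered): Et(0°)/Cl(300°) gauche 2.8; Et(0°)/Ph(60°) gauche 4.1; NH2(120°)/OCH3(180°) gauche 2.5; NH2(120°)/Ph(60°) gauche 4.3 → 13.7 kJ/mol.
OCH3 at 240° (eclipsed): Et(0°)/Cl(0°) eclipsed 10.5; NH2(120°)/Ph(120°) eclipsed 14.1; H(240°)/OCH3(240°) eclipsed 6.3 → 30.9 kJ/mol.
OCH3 at 300° (staggered): Et(0°)/OCH3(300°) gauche 4.0; Et(0°)/Cl(60°) gauche 2.8; NH2(120°)/Cl(60°) gauche 2.6; NH2(120°)/Ph(180°) gauche 4.3 → 13.7 kJ/mol.
The minimum (13.2 kJ/mol) occurs with OCH3 at 60°.

60°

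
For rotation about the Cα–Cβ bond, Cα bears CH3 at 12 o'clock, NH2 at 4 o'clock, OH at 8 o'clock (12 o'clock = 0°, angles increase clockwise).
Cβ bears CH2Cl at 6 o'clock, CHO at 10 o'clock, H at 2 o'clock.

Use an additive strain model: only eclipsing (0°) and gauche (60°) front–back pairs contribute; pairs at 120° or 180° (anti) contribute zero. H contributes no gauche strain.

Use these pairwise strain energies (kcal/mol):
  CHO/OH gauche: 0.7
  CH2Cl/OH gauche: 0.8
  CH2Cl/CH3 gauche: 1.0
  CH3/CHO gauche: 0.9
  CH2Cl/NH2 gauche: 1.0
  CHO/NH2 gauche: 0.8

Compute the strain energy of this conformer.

3.4 kcal/mol

This conformer is staggered. CH3 at 0° is gauche with CHO at 300° (0.9); NH2 at 120° is gauche with CH2Cl at 180° (1.0); OH at 240° is gauche with CH2Cl at 180° (0.8); OH at 240° is gauche with CHO at 300° (0.7). Total 3.4 kcal/mol.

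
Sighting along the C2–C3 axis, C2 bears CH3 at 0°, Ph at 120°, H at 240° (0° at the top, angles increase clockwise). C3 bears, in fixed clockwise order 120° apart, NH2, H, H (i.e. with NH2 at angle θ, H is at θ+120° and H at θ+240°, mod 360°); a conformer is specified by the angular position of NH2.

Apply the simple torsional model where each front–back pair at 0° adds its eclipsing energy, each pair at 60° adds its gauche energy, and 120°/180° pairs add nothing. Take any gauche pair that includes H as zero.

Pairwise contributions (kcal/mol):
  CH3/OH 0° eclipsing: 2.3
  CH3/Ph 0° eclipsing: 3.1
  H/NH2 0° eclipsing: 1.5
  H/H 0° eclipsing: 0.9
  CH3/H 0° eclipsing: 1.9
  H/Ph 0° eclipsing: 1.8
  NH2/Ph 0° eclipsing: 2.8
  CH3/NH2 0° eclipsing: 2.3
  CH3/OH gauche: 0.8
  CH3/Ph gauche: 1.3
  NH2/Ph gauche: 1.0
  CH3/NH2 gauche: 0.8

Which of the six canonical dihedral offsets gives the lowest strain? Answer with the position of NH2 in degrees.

NH2 at 0° (eclipsed): CH3(0°)/NH2(0°) eclipsed 2.3; Ph(120°)/H(120°) eclipsed 1.8; H(240°)/H(240°) eclipsed 0.9 → 5.0 kcal/mol.
NH2 at 60° (staggered): CH3(0°)/NH2(60°) gauche 0.8; Ph(120°)/NH2(60°) gauche 1.0 → 1.8 kcal/mol.
NH2 at 120° (eclipsed): CH3(0°)/H(0°) eclipsed 1.9; Ph(120°)/NH2(120°) eclipsed 2.8; H(240°)/H(240°) eclipsed 0.9 → 5.6 kcal/mol.
NH2 at 180° (staggered): Ph(120°)/NH2(180°) gauche 1.0 → 1.0 kcal/mol.
NH2 at 240° (eclipsed): CH3(0°)/H(0°) eclipsed 1.9; Ph(120°)/H(120°) eclipsed 1.8; H(240°)/NH2(240°) eclipsed 1.5 → 5.2 kcal/mol.
NH2 at 300° (staggered): CH3(0°)/NH2(300°) gauche 0.8 → 0.8 kcal/mol.
The minimum (0.8 kcal/mol) occurs with NH2 at 300°.

300°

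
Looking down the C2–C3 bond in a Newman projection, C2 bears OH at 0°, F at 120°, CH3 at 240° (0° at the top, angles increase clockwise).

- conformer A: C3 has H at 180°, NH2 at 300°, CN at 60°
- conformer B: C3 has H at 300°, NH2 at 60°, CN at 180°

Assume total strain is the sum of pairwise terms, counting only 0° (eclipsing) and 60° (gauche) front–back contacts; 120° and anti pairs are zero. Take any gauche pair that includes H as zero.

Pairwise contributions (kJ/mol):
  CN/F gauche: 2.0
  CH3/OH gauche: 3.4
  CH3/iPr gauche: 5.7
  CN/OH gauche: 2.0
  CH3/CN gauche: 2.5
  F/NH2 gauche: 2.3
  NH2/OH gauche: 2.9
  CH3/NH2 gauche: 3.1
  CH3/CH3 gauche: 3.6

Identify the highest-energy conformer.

A (staggered): OH(0°)/NH2(300°) gauche 2.9; OH(0°)/CN(60°) gauche 2.0; F(120°)/CN(60°) gauche 2.0; CH3(240°)/NH2(300°) gauche 3.1 → 10.0 kJ/mol.
B (staggered): OH(0°)/NH2(60°) gauche 2.9; F(120°)/NH2(60°) gauche 2.3; F(120°)/CN(180°) gauche 2.0; CH3(240°)/CN(180°) gauche 2.5 → 9.7 kJ/mol.
A has the highest total (10.0 kJ/mol).

A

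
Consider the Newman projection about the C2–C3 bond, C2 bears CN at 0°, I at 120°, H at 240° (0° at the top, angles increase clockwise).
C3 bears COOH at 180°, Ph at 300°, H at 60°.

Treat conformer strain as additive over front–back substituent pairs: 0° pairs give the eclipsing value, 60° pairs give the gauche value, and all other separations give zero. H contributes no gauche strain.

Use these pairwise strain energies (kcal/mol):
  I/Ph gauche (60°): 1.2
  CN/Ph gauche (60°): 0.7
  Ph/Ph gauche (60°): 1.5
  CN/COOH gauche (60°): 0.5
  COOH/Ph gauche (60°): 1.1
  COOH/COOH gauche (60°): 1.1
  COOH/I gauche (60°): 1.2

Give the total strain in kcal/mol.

This conformer (staggered): CN–Ph gauche, I–COOH gauche; 0.7 + 1.2 = 1.9 kcal/mol.

1.9 kcal/mol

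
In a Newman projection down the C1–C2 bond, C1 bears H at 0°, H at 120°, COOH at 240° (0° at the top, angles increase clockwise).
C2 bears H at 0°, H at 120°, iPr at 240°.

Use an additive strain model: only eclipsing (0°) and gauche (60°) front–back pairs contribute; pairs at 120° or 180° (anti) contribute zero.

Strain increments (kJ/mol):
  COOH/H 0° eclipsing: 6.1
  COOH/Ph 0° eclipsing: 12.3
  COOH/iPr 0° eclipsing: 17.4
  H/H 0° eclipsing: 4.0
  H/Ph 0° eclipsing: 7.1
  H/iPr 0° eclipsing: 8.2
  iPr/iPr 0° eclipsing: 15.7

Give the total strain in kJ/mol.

This conformer (eclipsed): H–H eclipsed, H–H eclipsed, COOH–iPr eclipsed; 4.0 + 4.0 + 17.4 = 25.4 kJ/mol.

25.4 kJ/mol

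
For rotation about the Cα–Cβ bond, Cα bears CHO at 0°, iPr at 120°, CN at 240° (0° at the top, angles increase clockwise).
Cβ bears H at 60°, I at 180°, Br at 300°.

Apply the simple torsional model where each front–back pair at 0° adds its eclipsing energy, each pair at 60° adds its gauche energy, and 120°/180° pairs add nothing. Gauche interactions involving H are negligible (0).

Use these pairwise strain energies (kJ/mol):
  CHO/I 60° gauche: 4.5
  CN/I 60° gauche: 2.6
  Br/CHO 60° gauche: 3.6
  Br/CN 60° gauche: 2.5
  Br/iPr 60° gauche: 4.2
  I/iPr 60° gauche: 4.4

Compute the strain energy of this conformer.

This conformer (staggered): CHO–Br gauche, iPr–I gauche, CN–I gauche, CN–Br gauche; 3.6 + 4.4 + 2.6 + 2.5 = 13.1 kJ/mol.

13.1 kJ/mol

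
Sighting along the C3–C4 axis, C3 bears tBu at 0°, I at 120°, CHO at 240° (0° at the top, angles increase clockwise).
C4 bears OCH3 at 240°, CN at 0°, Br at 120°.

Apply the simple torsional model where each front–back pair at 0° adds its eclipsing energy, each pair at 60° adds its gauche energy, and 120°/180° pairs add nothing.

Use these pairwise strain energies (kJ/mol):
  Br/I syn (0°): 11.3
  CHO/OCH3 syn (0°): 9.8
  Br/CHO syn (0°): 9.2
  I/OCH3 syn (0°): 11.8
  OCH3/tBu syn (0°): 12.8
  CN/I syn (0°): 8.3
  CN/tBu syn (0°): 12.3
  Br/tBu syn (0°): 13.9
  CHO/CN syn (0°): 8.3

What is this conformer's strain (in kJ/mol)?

This conformer (eclipsed): tBu–CN eclipsed, I–Br eclipsed, CHO–OCH3 eclipsed; 12.3 + 11.3 + 9.8 = 33.4 kJ/mol.

33.4 kJ/mol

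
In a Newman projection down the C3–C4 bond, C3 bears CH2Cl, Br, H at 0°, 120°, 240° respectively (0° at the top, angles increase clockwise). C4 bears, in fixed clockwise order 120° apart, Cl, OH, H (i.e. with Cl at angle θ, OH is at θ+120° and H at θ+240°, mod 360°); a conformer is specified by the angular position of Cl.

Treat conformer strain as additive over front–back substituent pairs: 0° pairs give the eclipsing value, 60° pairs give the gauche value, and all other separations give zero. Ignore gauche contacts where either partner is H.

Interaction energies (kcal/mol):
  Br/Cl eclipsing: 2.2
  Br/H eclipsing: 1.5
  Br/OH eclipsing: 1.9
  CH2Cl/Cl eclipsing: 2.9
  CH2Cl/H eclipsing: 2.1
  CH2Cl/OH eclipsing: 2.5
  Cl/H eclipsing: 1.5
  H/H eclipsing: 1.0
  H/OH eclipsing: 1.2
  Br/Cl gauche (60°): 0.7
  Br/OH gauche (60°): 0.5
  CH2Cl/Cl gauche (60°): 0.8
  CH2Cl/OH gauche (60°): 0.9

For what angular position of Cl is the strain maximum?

Cl at 0° (eclipsed): CH2Cl–Cl eclipsed, Br–OH eclipsed, H–H eclipsed; 2.9 + 1.9 + 1.0 = 5.8 kcal/mol.
Cl at 60° (staggered): CH2Cl–Cl gauche, Br–Cl gauche, Br–OH gauche; 0.8 + 0.7 + 0.5 = 2.0 kcal/mol.
Cl at 120° (eclipsed): CH2Cl–H eclipsed, Br–Cl eclipsed, H–OH eclipsed; 2.1 + 2.2 + 1.2 = 5.5 kcal/mol.
Cl at 180° (staggered): CH2Cl–OH gauche, Br–Cl gauche; 0.9 + 0.7 = 1.6 kcal/mol.
Cl at 240° (eclipsed): CH2Cl–OH eclipsed, Br–H eclipsed, H–Cl eclipsed; 2.5 + 1.5 + 1.5 = 5.5 kcal/mol.
Cl at 300° (staggered): CH2Cl–Cl gauche, CH2Cl–OH gauche, Br–OH gauche; 0.8 + 0.9 + 0.5 = 2.2 kcal/mol.
The maximum (5.8 kcal/mol) occurs with Cl at 0°.

0°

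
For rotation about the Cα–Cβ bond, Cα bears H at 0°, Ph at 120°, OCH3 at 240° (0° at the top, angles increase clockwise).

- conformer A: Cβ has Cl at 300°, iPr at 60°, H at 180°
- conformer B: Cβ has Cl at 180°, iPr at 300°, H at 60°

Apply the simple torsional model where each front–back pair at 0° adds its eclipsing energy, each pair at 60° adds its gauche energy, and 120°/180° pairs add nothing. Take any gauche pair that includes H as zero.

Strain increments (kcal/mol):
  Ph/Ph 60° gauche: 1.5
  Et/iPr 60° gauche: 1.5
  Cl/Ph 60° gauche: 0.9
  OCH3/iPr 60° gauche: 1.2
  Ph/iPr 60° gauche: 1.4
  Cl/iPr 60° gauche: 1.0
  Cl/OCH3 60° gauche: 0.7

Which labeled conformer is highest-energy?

B

A (staggered): Ph(120°)/iPr(60°) gauche 1.4; OCH3(240°)/Cl(300°) gauche 0.7 → 2.1 kcal/mol.
B (staggered): Ph(120°)/Cl(180°) gauche 0.9; OCH3(240°)/Cl(180°) gauche 0.7; OCH3(240°)/iPr(300°) gauche 1.2 → 2.8 kcal/mol.
B has the highest total (2.8 kcal/mol).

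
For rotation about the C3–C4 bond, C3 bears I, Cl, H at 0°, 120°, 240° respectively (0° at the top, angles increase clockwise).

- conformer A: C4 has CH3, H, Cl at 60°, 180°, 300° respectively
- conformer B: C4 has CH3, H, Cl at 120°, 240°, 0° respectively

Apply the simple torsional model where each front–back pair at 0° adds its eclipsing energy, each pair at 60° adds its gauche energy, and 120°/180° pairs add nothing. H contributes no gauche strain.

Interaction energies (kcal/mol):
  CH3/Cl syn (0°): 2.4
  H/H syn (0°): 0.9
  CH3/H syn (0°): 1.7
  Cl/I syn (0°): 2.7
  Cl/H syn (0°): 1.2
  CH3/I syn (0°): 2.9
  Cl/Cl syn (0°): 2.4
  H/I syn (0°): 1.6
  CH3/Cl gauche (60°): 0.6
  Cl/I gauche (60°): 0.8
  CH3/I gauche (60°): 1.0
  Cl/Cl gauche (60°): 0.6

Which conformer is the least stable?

A is staggered. I at 0° is gauche with CH3 at 60° (1.0); I at 0° is gauche with Cl at 300° (0.8); Cl at 120° is gauche with CH3 at 60° (0.6). Total 2.4 kcal/mol.
B is eclipsed. I at 0° is eclipsed with Cl at 0° (2.7); Cl at 120° is eclipsed with CH3 at 120° (2.4); H at 240° is eclipsed with H at 240° (0.9). Total 6.0 kcal/mol.
B has the highest total (6.0 kcal/mol).

B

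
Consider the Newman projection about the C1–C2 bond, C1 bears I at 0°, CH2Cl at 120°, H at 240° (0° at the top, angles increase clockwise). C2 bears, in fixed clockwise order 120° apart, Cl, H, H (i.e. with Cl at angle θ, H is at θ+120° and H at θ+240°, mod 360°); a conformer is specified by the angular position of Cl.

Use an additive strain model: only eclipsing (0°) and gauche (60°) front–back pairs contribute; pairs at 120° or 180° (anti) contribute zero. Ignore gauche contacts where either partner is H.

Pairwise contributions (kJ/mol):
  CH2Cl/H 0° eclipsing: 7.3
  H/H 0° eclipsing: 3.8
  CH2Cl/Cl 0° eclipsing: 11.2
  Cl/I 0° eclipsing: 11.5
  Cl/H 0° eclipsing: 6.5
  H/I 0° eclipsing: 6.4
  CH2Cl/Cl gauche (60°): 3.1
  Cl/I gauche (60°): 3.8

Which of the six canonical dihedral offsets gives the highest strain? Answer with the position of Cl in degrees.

0°

Cl at 0° is eclipsed. I at 0° is eclipsed with Cl at 0° (11.5); CH2Cl at 120° is eclipsed with H at 120° (7.3); H at 240° is eclipsed with H at 240° (3.8). Total 22.6 kJ/mol.
Cl at 60° is staggered. I at 0° is gauche with Cl at 60° (3.8); CH2Cl at 120° is gauche with Cl at 60° (3.1). Total 6.9 kJ/mol.
Cl at 120° is eclipsed. I at 0° is eclipsed with H at 0° (6.4); CH2Cl at 120° is eclipsed with Cl at 120° (11.2); H at 240° is eclipsed with H at 240° (3.8). Total 21.4 kJ/mol.
Cl at 180° is staggered. CH2Cl at 120° is gauche with Cl at 180° (3.1). Total 3.1 kJ/mol.
Cl at 240° is eclipsed. I at 0° is eclipsed with H at 0° (6.4); CH2Cl at 120° is eclipsed with H at 120° (7.3); H at 240° is eclipsed with Cl at 240° (6.5). Total 20.2 kJ/mol.
Cl at 300° is staggered. I at 0° is gauche with Cl at 300° (3.8). Total 3.8 kJ/mol.
The maximum (22.6 kJ/mol) occurs with Cl at 0°.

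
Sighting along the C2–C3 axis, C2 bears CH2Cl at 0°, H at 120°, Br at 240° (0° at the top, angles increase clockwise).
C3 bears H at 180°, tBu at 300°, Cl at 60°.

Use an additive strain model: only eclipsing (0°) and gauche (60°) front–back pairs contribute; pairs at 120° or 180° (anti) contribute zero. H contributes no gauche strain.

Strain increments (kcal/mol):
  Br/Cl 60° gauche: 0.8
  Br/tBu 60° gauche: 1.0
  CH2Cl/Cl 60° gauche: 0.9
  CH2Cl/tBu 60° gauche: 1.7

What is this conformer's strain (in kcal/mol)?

This conformer (staggered): CH2Cl–tBu gauche, CH2Cl–Cl gauche, Br–tBu gauche; 1.7 + 0.9 + 1.0 = 3.6 kcal/mol.

3.6 kcal/mol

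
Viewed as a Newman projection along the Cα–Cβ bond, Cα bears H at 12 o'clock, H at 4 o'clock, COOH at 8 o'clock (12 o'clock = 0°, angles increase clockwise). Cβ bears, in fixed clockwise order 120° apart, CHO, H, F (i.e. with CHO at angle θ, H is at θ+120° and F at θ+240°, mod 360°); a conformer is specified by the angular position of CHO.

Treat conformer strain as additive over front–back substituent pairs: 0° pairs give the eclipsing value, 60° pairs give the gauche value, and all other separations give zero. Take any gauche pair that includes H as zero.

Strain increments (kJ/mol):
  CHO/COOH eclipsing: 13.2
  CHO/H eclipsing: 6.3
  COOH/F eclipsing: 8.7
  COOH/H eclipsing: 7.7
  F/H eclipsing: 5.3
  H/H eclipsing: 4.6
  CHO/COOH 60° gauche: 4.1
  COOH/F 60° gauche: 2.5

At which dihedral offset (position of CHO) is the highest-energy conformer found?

240°

CHO at 0° (eclipsed): H–CHO eclipsed, H–H eclipsed, COOH–F eclipsed; 6.3 + 4.6 + 8.7 = 19.6 kJ/mol.
CHO at 60° (staggered): COOH–F gauche; 2.5 = 2.5 kJ/mol.
CHO at 120° (eclipsed): H–F eclipsed, H–CHO eclipsed, COOH–H eclipsed; 5.3 + 6.3 + 7.7 = 19.3 kJ/mol.
CHO at 180° (staggered): COOH–CHO gauche; 4.1 = 4.1 kJ/mol.
CHO at 240° (eclipsed): H–H eclipsed, H–F eclipsed, COOH–CHO eclipsed; 4.6 + 5.3 + 13.2 = 23.1 kJ/mol.
CHO at 300° (staggered): COOH–CHO gauche, COOH–F gauche; 4.1 + 2.5 = 6.6 kJ/mol.
The maximum (23.1 kJ/mol) occurs with CHO at 240°.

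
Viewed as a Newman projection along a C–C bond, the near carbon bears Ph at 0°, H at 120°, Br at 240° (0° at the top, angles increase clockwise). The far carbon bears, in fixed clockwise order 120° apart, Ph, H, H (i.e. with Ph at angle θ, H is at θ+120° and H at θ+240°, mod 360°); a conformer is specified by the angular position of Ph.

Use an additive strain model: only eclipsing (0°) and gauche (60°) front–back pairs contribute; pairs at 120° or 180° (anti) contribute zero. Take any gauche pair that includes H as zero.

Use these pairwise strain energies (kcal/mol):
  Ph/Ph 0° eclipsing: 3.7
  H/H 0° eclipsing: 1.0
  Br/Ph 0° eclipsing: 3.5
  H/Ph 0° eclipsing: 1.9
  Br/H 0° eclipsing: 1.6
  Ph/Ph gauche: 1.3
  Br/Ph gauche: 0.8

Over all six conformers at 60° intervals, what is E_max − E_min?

Ph at 0° is eclipsed. Ph at 0° is eclipsed with Ph at 0° (3.7); H at 120° is eclipsed with H at 120° (1.0); Br at 240° is eclipsed with H at 240° (1.6). Total 6.3 kcal/mol.
Ph at 60° is staggered. Ph at 0° is gauche with Ph at 60° (1.3). Total 1.3 kcal/mol.
Ph at 120° is eclipsed. Ph at 0° is eclipsed with H at 0° (1.9); H at 120° is eclipsed with Ph at 120° (1.9); Br at 240° is eclipsed with H at 240° (1.6). Total 5.4 kcal/mol.
Ph at 180° is staggered. Br at 240° is gauche with Ph at 180° (0.8). Total 0.8 kcal/mol.
Ph at 240° is eclipsed. Ph at 0° is eclipsed with H at 0° (1.9); H at 120° is eclipsed with H at 120° (1.0); Br at 240° is eclipsed with Ph at 240° (3.5). Total 6.4 kcal/mol.
Ph at 300° is staggered. Ph at 0° is gauche with Ph at 300° (1.3); Br at 240° is gauche with Ph at 300° (0.8). Total 2.1 kcal/mol.
Max at 240° (6.4 kcal/mol), min at 180° (0.8 kcal/mol); barrier = 5.6 kcal/mol.

5.6 kcal/mol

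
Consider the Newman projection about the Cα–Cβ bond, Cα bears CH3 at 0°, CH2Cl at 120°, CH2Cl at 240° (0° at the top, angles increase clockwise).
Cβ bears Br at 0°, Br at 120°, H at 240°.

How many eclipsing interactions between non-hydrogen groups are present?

Non-H eclipsing pairs: CH3(0°)/Br(0°); CH2Cl(120°)/Br(120°) — 2 interactions.

2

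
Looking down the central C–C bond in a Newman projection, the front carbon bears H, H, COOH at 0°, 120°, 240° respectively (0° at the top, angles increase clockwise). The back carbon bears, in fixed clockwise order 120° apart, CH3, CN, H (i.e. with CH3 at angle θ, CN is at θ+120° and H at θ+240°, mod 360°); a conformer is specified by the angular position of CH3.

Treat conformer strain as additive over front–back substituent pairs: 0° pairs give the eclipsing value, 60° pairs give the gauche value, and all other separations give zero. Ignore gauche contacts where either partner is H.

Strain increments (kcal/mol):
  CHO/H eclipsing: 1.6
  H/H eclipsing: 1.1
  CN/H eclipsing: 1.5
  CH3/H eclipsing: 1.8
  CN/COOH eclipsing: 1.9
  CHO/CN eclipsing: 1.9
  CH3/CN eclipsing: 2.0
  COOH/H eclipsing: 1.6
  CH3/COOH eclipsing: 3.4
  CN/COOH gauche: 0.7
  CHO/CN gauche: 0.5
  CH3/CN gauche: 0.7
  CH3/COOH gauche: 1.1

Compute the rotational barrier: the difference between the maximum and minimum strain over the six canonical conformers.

5.3 kcal/mol

CH3 at 0° (eclipsed): H(0°)/CH3(0°) eclipsed 1.8; H(120°)/CN(120°) eclipsed 1.5; COOH(240°)/H(240°) eclipsed 1.6 → 4.9 kcal/mol.
CH3 at 60° (staggered): COOH(240°)/CN(180°) gauche 0.7 → 0.7 kcal/mol.
CH3 at 120° (eclipsed): H(0°)/H(0°) eclipsed 1.1; H(120°)/CH3(120°) eclipsed 1.8; COOH(240°)/CN(240°) eclipsed 1.9 → 4.8 kcal/mol.
CH3 at 180° (staggered): COOH(240°)/CH3(180°) gauche 1.1; COOH(240°)/CN(300°) gauche 0.7 → 1.8 kcal/mol.
CH3 at 240° (eclipsed): H(0°)/CN(0°) eclipsed 1.5; H(120°)/H(120°) eclipsed 1.1; COOH(240°)/CH3(240°) eclipsed 3.4 → 6.0 kcal/mol.
CH3 at 300° (staggered): COOH(240°)/CH3(300°) gauche 1.1 → 1.1 kcal/mol.
Max at 240° (6.0 kcal/mol), min at 60° (0.7 kcal/mol); barrier = 5.3 kcal/mol.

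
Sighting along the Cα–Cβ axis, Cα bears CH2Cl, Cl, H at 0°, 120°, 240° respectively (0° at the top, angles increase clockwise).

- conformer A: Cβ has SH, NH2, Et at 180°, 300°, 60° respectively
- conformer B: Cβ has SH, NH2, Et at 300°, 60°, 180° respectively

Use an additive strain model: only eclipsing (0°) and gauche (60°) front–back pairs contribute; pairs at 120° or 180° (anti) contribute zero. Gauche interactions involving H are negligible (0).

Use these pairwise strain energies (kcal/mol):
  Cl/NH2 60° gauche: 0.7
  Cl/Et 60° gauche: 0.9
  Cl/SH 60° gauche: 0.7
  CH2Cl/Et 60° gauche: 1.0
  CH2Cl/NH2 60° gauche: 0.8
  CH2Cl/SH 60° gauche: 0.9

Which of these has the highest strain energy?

A (staggered): CH2Cl–NH2 gauche, CH2Cl–Et gauche, Cl–SH gauche, Cl–Et gauche; 0.8 + 1.0 + 0.7 + 0.9 = 3.4 kcal/mol.
B (staggered): CH2Cl–SH gauche, CH2Cl–NH2 gauche, Cl–NH2 gauche, Cl–Et gauche; 0.9 + 0.8 + 0.7 + 0.9 = 3.3 kcal/mol.
A has the highest total (3.4 kcal/mol).

A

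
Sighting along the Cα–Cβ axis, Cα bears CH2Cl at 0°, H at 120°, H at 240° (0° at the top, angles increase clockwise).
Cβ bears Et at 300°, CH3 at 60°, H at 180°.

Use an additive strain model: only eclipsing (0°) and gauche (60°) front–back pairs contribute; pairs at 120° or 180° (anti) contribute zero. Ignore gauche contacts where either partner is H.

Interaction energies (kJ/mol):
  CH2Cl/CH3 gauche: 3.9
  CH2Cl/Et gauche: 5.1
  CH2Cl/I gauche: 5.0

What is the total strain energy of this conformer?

This conformer is staggered. CH2Cl at 0° is gauche with Et at 300° (5.1); CH2Cl at 0° is gauche with CH3 at 60° (3.9). Total 9.0 kJ/mol.

9.0 kJ/mol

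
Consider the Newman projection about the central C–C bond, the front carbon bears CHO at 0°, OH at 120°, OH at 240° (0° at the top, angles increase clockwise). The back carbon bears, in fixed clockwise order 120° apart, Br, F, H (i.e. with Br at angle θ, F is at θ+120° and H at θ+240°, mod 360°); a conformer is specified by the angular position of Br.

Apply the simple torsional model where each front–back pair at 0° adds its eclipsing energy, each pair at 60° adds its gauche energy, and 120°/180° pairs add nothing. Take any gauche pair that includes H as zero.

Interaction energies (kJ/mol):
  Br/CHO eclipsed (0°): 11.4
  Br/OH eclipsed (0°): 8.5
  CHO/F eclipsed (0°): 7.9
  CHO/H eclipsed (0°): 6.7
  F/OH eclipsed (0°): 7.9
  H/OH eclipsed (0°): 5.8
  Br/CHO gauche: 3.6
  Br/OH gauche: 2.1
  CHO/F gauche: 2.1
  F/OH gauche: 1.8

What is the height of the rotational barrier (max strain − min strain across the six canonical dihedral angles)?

Br at 0° (eclipsed): CHO–Br eclipsed, OH–F eclipsed, OH–H eclipsed; 11.4 + 7.9 + 5.8 = 25.1 kJ/mol.
Br at 60° (staggered): CHO–Br gauche, OH–Br gauche, OH–F gauche, OH–F gauche; 3.6 + 2.1 + 1.8 + 1.8 = 9.3 kJ/mol.
Br at 120° (eclipsed): CHO–H eclipsed, OH–Br eclipsed, OH–F eclipsed; 6.7 + 8.5 + 7.9 = 23.1 kJ/mol.
Br at 180° (staggered): CHO–F gauche, OH–Br gauche, OH–Br gauche, OH–F gauche; 2.1 + 2.1 + 2.1 + 1.8 = 8.1 kJ/mol.
Br at 240° (eclipsed): CHO–F eclipsed, OH–H eclipsed, OH–Br eclipsed; 7.9 + 5.8 + 8.5 = 22.2 kJ/mol.
Br at 300° (staggered): CHO–Br gauche, CHO–F gauche, OH–F gauche, OH–Br gauche; 3.6 + 2.1 + 1.8 + 2.1 = 9.6 kJ/mol.
Max at 0° (25.1 kJ/mol), min at 180° (8.1 kJ/mol); barrier = 17.0 kJ/mol.

17.0 kJ/mol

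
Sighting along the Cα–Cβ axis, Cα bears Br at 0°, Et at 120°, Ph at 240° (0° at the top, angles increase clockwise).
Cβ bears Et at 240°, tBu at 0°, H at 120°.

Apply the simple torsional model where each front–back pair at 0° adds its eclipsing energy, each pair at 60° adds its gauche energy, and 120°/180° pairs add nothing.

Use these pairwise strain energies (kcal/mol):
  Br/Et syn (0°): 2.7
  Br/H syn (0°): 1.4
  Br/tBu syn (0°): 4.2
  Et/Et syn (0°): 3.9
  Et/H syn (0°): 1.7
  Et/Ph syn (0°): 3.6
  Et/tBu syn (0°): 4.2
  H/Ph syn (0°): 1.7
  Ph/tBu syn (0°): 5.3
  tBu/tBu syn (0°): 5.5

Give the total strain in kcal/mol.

This conformer is eclipsed. Br at 0° is eclipsed with tBu at 0° (4.2); Et at 120° is eclipsed with H at 120° (1.7); Ph at 240° is eclipsed with Et at 240° (3.6). Total 9.5 kcal/mol.

9.5 kcal/mol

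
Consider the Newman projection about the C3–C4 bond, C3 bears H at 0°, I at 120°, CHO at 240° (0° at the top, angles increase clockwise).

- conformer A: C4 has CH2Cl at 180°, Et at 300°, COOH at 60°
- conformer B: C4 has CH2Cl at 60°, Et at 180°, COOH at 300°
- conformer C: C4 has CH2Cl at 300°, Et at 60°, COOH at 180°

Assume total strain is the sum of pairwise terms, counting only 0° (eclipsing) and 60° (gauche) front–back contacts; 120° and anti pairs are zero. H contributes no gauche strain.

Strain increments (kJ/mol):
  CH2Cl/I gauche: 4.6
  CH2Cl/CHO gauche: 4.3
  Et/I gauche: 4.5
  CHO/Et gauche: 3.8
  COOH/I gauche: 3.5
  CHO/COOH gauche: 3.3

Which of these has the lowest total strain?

A is staggered. I at 120° is gauche with CH2Cl at 180° (4.6); I at 120° is gauche with COOH at 60° (3.5); CHO at 240° is gauche with CH2Cl at 180° (4.3); CHO at 240° is gauche with Et at 300° (3.8). Total 16.2 kJ/mol.
B is staggered. I at 120° is gauche with CH2Cl at 60° (4.6); I at 120° is gauche with Et at 180° (4.5); CHO at 240° is gauche with Et at 180° (3.8); CHO at 240° is gauche with COOH at 300° (3.3). Total 16.2 kJ/mol.
C is staggered. I at 120° is gauche with Et at 60° (4.5); I at 120° is gauche with COOH at 180° (3.5); CHO at 240° is gauche with CH2Cl at 300° (4.3); CHO at 240° is gauche with COOH at 180° (3.3). Total 15.6 kJ/mol.
C has the lowest total (15.6 kJ/mol).

C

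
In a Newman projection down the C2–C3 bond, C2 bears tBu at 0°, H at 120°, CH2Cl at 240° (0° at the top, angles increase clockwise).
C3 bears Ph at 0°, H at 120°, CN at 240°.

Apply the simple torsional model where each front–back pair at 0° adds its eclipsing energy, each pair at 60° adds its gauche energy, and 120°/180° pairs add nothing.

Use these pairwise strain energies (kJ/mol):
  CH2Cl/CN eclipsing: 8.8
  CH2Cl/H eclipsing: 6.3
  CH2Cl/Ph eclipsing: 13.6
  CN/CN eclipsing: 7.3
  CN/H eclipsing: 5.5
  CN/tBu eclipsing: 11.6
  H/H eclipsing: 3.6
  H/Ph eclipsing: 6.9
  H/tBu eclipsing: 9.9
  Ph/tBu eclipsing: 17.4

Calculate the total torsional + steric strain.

This conformer is eclipsed. tBu at 0° is eclipsed with Ph at 0° (17.4); H at 120° is eclipsed with H at 120° (3.6); CH2Cl at 240° is eclipsed with CN at 240° (8.8). Total 29.8 kJ/mol.

29.8 kJ/mol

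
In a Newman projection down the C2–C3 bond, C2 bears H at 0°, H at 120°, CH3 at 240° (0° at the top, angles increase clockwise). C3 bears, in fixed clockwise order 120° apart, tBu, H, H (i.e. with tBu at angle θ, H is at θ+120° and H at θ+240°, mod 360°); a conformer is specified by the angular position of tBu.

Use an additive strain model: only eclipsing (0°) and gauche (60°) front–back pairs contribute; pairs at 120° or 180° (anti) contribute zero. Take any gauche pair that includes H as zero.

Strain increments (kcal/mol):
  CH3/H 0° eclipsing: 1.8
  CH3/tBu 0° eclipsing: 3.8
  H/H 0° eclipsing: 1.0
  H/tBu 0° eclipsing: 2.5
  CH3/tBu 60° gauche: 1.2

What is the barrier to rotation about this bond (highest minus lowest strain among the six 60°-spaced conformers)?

tBu at 0° (eclipsed): H–tBu eclipsed, H–H eclipsed, CH3–H eclipsed; 2.5 + 1.0 + 1.8 = 5.3 kcal/mol.
tBu at 60° (staggered): no non-H gauche contacts → 0.0 kcal/mol.
tBu at 120° (eclipsed): H–H eclipsed, H–tBu eclipsed, CH3–H eclipsed; 1.0 + 2.5 + 1.8 = 5.3 kcal/mol.
tBu at 180° (staggered): CH3–tBu gauche; 1.2 = 1.2 kcal/mol.
tBu at 240° (eclipsed): H–H eclipsed, H–H eclipsed, CH3–tBu eclipsed; 1.0 + 1.0 + 3.8 = 5.8 kcal/mol.
tBu at 300° (staggered): CH3–tBu gauche; 1.2 = 1.2 kcal/mol.
Max at 240° (5.8 kcal/mol), min at 60° (0.0 kcal/mol); barrier = 5.8 kcal/mol.

5.8 kcal/mol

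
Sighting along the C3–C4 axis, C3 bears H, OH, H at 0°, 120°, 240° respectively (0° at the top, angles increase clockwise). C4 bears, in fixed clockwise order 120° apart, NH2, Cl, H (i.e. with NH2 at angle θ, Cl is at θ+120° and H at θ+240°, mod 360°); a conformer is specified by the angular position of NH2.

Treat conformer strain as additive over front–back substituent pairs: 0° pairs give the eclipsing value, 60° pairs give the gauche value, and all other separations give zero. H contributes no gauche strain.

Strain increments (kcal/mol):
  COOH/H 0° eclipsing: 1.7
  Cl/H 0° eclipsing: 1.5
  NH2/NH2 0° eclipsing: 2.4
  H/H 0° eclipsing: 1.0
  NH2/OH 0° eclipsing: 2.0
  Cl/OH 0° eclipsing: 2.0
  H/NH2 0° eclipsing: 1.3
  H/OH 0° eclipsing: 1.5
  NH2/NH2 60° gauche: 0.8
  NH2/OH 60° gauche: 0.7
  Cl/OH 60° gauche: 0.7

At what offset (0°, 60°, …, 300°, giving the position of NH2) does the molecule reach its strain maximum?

NH2 at 0° (eclipsed): H–NH2 eclipsed, OH–Cl eclipsed, H–H eclipsed; 1.3 + 2.0 + 1.0 = 4.3 kcal/mol.
NH2 at 60° (staggered): OH–NH2 gauche, OH–Cl gauche; 0.7 + 0.7 = 1.4 kcal/mol.
NH2 at 120° (eclipsed): H–H eclipsed, OH–NH2 eclipsed, H–Cl eclipsed; 1.0 + 2.0 + 1.5 = 4.5 kcal/mol.
NH2 at 180° (staggered): OH–NH2 gauche; 0.7 = 0.7 kcal/mol.
NH2 at 240° (eclipsed): H–Cl eclipsed, OH–H eclipsed, H–NH2 eclipsed; 1.5 + 1.5 + 1.3 = 4.3 kcal/mol.
NH2 at 300° (staggered): OH–Cl gauche; 0.7 = 0.7 kcal/mol.
The maximum (4.5 kcal/mol) occurs with NH2 at 120°.

120°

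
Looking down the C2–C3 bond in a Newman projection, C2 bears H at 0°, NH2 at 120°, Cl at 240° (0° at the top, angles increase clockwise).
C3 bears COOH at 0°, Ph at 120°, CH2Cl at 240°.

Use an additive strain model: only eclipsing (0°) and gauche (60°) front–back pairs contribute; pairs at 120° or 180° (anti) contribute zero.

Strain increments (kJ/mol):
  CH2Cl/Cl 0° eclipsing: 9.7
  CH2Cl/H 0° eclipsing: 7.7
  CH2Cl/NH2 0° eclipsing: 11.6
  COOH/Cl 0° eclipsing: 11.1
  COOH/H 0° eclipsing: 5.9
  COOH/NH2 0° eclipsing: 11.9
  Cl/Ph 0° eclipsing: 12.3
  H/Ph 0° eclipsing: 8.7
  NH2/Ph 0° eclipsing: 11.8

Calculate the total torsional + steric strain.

This conformer (eclipsed): H–COOH eclipsed, NH2–Ph eclipsed, Cl–CH2Cl eclipsed; 5.9 + 11.8 + 9.7 = 27.4 kJ/mol.

27.4 kJ/mol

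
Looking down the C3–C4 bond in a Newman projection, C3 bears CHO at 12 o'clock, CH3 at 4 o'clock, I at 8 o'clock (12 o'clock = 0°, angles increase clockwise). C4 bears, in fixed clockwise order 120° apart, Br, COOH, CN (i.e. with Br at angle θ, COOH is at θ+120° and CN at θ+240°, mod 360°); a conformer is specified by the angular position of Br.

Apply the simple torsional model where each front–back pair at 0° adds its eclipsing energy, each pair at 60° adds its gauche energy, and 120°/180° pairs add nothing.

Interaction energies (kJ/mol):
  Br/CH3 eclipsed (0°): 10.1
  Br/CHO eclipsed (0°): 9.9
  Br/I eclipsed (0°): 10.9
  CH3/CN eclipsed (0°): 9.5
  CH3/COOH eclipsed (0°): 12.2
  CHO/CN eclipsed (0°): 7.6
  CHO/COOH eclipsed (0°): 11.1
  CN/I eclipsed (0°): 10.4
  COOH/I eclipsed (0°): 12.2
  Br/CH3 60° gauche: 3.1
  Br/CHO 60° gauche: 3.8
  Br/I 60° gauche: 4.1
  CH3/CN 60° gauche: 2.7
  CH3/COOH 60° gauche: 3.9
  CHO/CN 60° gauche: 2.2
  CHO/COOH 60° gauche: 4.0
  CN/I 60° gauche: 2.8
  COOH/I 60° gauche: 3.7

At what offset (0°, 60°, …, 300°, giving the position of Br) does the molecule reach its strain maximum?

0°

Br at 0° is eclipsed. CHO at 0° is eclipsed with Br at 0° (9.9); CH3 at 120° is eclipsed with COOH at 120° (12.2); I at 240° is eclipsed with CN at 240° (10.4). Total 32.5 kJ/mol.
Br at 60° is staggered. CHO at 0° is gauche with Br at 60° (3.8); CHO at 0° is gauche with CN at 300° (2.2); CH3 at 120° is gauche with Br at 60° (3.1); CH3 at 120° is gauche with COOH at 180° (3.9); I at 240° is gauche with COOH at 180° (3.7); I at 240° is gauche with CN at 300° (2.8). Total 19.5 kJ/mol.
Br at 120° is eclipsed. CHO at 0° is eclipsed with CN at 0° (7.6); CH3 at 120° is eclipsed with Br at 120° (10.1); I at 240° is eclipsed with COOH at 240° (12.2). Total 29.9 kJ/mol.
Br at 180° is staggered. CHO at 0° is gauche with COOH at 300° (4.0); CHO at 0° is gauche with CN at 60° (2.2); CH3 at 120° is gauche with Br at 180° (3.1); CH3 at 120° is gauche with CN at 60° (2.7); I at 240° is gauche with Br at 180° (4.1); I at 240° is gauche with COOH at 300° (3.7). Total 19.8 kJ/mol.
Br at 240° is eclipsed. CHO at 0° is eclipsed with COOH at 0° (11.1); CH3 at 120° is eclipsed with CN at 120° (9.5); I at 240° is eclipsed with Br at 240° (10.9). Total 31.5 kJ/mol.
Br at 300° is staggered. CHO at 0° is gauche with Br at 300° (3.8); CHO at 0° is gauche with COOH at 60° (4.0); CH3 at 120° is gauche with COOH at 60° (3.9); CH3 at 120° is gauche with CN at 180° (2.7); I at 240° is gauche with Br at 300° (4.1); I at 240° is gauche with CN at 180° (2.8). Total 21.3 kJ/mol.
The maximum (32.5 kJ/mol) occurs with Br at 0°.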